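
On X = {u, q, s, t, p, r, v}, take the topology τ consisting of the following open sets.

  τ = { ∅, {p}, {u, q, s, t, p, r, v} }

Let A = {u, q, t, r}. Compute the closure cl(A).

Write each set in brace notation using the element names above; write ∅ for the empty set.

{u, q, s, t, r, v}

cl via duality: int({s, p, v}) = {p}, so X∖{p} = {u, q, s, t, r, v}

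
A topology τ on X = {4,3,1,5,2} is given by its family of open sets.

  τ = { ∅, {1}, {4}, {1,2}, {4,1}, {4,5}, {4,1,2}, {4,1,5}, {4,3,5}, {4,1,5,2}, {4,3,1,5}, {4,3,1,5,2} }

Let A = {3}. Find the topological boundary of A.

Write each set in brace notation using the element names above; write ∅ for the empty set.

interior: largest open inside A is ∅ (from ∅)
cl via duality: int({4,1,5,2}) = {4,1,5,2}, so X∖{4,1,5,2} = {3}
cl∖int = {3}

{3}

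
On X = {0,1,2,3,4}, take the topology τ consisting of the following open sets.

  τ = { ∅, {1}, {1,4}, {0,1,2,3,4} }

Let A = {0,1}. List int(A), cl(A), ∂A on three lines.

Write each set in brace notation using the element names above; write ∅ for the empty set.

int(A) = {1}
cl(A)  = {0,1,2,3,4}
∂A     = {0,2,3,4}

U open, U⊆A: ∅, {1}. int(A) = ⋃ = {1}
X∖A={2,3,4}, int(X∖A)=∅, hence cl(A)={0,1,2,3,4}
∂A: remove int from cl → {0,2,3,4}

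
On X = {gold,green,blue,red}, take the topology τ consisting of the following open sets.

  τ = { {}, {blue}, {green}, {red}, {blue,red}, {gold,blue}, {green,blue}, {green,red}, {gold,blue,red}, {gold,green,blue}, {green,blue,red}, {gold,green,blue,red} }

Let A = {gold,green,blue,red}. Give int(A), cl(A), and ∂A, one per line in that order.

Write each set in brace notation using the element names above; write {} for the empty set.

U open, U⊆A: {}, {red}, {green}, {blue}, {gold,blue}, {green,blue}, {green,red}, {blue,red}, {gold,green,blue}, {gold,blue,red}, {green,blue,red}, {gold,green,blue,red}. int(A) = ⋃ = {gold,green,blue,red}
X∖A={}, int(X∖A)={}, hence cl(A)={gold,green,blue,red}
∂A: remove int from cl → {}

int(A) = {gold,green,blue,red}
cl(A)  = {gold,green,blue,red}
∂A     = {}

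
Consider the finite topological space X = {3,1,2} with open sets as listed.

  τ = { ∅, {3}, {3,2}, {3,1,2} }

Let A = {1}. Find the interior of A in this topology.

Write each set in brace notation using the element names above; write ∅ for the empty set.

U open, U⊆A: ∅. int(A) = ⋃ = ∅

∅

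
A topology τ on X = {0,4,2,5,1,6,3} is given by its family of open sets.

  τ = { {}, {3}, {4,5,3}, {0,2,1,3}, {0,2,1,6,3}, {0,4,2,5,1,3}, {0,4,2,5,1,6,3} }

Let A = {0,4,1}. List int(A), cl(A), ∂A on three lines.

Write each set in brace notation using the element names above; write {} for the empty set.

open subsets of A: {}; so int(A) = {}
closure: X∖int(X∖A) = X∖{3} = {0,4,2,5,1,6}
∂A = {0,4,2,5,1,6} minus {} = {0,4,2,5,1,6}

int(A) = {}
cl(A)  = {0,4,2,5,1,6}
∂A     = {0,4,2,5,1,6}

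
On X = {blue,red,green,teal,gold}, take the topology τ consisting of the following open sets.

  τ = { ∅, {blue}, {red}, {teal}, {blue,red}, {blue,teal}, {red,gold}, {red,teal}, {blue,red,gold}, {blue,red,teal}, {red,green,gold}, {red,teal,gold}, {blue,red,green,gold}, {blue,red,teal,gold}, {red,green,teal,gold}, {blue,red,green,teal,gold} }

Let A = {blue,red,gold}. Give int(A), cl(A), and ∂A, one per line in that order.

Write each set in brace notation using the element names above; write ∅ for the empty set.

int(A) = {blue,red,gold}
cl(A)  = {blue,red,green,gold}
∂A     = {green}

open subsets of A: ∅, {red}, {blue}, {red,gold}, {blue,red}, {blue,red,gold}; so int(A) = {blue,red,gold}
closure: X∖int(X∖A) = X∖{teal} = {blue,red,green,gold}
∂A = {blue,red,green,gold} minus {blue,red,gold} = {green}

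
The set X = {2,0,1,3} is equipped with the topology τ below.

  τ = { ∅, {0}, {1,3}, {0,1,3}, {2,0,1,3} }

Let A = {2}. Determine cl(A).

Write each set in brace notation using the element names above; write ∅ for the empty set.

{2}

X∖A={0,1,3}, int(X∖A)={0,1,3}, hence cl(A)={2}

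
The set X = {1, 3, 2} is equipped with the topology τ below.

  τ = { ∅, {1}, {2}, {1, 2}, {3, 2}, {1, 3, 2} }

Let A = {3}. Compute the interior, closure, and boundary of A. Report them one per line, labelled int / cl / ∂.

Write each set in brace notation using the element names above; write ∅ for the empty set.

int(A) = ∅
cl(A)  = {3}
∂A     = {3}

opens ⊆ A: ∅; union → int = ∅
complement {1, 2}; its interior {1, 2}; cl(A) = X∖{1, 2} = {3}
boundary = {3} ∖ ∅ = {3}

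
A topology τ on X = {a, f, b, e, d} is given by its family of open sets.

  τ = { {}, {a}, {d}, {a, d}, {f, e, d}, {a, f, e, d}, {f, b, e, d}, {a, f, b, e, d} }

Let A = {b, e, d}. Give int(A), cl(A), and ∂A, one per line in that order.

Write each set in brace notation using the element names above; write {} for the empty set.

int(A) = {d}
cl(A)  = {f, b, e, d}
∂A     = {f, b, e}

opens ⊆ A: {}, {d}; union → int = {d}
complement {a, f}; its interior {a}; cl(A) = X∖{a} = {f, b, e, d}
boundary = {f, b, e, d} ∖ {d} = {f, b, e}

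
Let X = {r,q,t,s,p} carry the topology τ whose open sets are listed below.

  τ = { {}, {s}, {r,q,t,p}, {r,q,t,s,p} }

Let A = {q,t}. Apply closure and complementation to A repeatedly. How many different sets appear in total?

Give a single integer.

6

cl via duality: int({r,s,p}) = {s}, so X∖{s} = {r,q,t,p}
Write k for closure, c for complement:
  1. A     = {q,t}
  2. kA    = {r,q,t,p}
  3. cA    = {r,s,p}
  4. ckA   = {s}
  5. kcA   = {r,q,t,s,p}
  6. ckcA  = {}
applying k or c yields no new set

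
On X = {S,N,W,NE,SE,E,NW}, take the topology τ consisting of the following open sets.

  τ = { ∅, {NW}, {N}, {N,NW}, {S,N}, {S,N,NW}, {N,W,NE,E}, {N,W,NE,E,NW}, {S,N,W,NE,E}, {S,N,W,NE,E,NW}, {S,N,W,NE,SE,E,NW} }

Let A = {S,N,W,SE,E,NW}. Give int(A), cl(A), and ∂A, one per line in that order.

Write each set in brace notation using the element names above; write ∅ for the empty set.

U open, U⊆A: ∅, {N}, {NW}, {S,N}, {N,NW}, {S,N,NW}. int(A) = ⋃ = {S,N,NW}
X∖A={NE}, int(X∖A)=∅, hence cl(A)={S,N,W,NE,SE,E,NW}
∂A: remove int from cl → {W,NE,SE,E}

int(A) = {S,N,NW}
cl(A)  = {S,N,W,NE,SE,E,NW}
∂A     = {W,NE,SE,E}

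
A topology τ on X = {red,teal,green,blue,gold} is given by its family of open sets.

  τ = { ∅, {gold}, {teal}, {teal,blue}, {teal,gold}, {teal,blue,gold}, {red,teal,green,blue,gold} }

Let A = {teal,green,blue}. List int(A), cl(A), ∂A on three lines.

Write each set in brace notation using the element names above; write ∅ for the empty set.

int(A) = {teal,blue}
cl(A)  = {red,teal,green,blue}
∂A     = {red,green}

interior: largest open inside A is {teal,blue} (from ∅, {teal}, {teal,blue})
cl via duality: int({red,gold}) = {gold}, so X∖{gold} = {red,teal,green,blue}
cl∖int = {red,green}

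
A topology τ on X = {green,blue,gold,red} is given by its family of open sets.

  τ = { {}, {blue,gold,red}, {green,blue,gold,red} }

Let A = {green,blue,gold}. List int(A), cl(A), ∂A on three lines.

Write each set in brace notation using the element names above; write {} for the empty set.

int(A) = {}
cl(A)  = {green,blue,gold,red}
∂A     = {green,blue,gold,red}

interior: largest open inside A is {} (from {})
cl via duality: int({red}) = {}, so X∖{} = {green,blue,gold,red}
cl∖int = {green,blue,gold,red}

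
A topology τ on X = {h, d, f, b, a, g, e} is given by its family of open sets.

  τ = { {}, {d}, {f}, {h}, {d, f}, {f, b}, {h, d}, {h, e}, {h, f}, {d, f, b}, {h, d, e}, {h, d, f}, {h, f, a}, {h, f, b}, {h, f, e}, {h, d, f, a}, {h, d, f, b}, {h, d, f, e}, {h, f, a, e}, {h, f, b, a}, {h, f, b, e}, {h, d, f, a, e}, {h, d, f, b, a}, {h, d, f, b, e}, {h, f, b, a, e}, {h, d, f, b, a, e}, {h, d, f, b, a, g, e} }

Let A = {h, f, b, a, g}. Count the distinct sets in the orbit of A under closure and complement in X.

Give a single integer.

8

closure: X∖int(X∖A) = X∖{d} = {h, f, b, a, g, e}
Let k=closure and c=complement:
  1. A     = {h, f, b, a, g}
  2. kA    = {h, f, b, a, g, e}
  3. cA    = {d, e}
  4. ckA   = {d}
  5. kcA   = {d, g, e}
  6. kckA  = {d, g}
  7. ckcA  = {h, f, b, a}
  8. ckckA = {h, f, b, a, e}
— saturated at 8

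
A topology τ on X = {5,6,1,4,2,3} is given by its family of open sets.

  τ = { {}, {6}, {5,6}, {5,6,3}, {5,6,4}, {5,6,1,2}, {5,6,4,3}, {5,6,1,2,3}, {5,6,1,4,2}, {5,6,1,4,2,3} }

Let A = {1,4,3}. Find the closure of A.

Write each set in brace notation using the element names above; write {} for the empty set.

X∖A={5,6,2}, int(X∖A)={5,6}, hence cl(A)={1,4,2,3}

{1,4,2,3}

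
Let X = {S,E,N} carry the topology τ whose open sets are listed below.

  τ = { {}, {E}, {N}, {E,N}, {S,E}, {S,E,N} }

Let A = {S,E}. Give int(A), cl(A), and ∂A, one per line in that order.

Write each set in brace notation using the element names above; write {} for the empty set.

U open, U⊆A: {}, {E}, {S,E}. int(A) = ⋃ = {S,E}
X∖A={N}, int(X∖A)={N}, hence cl(A)={S,E}
∂A: remove int from cl → {}

int(A) = {S,E}
cl(A)  = {S,E}
∂A     = {}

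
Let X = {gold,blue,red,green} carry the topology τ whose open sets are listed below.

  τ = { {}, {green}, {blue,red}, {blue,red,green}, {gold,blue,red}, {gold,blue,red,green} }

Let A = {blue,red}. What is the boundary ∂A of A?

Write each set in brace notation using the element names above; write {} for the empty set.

U open, U⊆A: {}, {blue,red}. int(A) = ⋃ = {blue,red}
X∖A={gold,green}, int(X∖A)={green}, hence cl(A)={gold,blue,red}
∂A: remove int from cl → {gold}

{gold}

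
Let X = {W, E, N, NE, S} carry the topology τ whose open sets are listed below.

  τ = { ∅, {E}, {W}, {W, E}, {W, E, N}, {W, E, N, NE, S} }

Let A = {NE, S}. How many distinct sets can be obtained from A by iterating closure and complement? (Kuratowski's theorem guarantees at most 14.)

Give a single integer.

4

cl via duality: int({W, E, N}) = {W, E, N}, so X∖{W, E, N} = {NE, S}
Write k for closure, c for complement:
  1. A     = {NE, S}
  2. cA    = {W, E, N}
  3. kcA   = {W, E, N, NE, S}
  4. ckcA  = ∅
applying k or c yields no new set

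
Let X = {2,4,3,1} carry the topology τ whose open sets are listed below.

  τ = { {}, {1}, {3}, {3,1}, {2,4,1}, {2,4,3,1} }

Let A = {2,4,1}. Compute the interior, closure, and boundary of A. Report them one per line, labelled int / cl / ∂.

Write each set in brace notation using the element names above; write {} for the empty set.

int(A) = {2,4,1}
cl(A)  = {2,4,1}
∂A     = {}

interior: largest open inside A is {2,4,1} (from {}, {1}, {2,4,1})
cl via duality: int({3}) = {3}, so X∖{3} = {2,4,1}
cl∖int = {}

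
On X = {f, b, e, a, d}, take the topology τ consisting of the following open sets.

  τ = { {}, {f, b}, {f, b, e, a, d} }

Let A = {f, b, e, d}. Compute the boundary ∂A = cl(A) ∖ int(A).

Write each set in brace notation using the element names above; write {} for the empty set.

interior: largest open inside A is {f, b} (from {}, {f, b})
cl via duality: int({a}) = {}, so X∖{} = {f, b, e, a, d}
cl∖int = {e, a, d}

{e, a, d}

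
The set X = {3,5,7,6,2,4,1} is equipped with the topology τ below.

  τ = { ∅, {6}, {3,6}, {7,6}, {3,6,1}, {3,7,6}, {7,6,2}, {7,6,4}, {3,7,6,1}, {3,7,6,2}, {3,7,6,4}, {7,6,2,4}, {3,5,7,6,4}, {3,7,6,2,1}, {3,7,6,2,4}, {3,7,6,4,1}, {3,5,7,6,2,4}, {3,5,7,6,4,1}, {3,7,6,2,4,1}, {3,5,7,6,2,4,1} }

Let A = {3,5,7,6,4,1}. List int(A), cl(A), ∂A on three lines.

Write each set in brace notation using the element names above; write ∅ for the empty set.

int(A) = {3,5,7,6,4,1}
cl(A)  = {3,5,7,6,2,4,1}
∂A     = {2}

U open, U⊆A: ∅, {6}, {7,6}, {3,6}, {7,6,4}, {3,6,1}, {3,7,6}, {3,7,6,1}, {3,7,6,4}, {3,5,7,6,4}, {3,7,6,4,1}, {3,5,7,6,4,1}. int(A) = ⋃ = {3,5,7,6,4,1}
X∖A={2}, int(X∖A)=∅, hence cl(A)={3,5,7,6,2,4,1}
∂A: remove int from cl → {2}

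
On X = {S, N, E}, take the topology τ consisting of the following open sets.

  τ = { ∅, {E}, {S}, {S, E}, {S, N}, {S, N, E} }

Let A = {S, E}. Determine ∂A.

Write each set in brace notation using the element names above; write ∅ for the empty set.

{N}

open subsets of A: ∅, {S}, {E}, {S, E}; so int(A) = {S, E}
closure: X∖int(X∖A) = X∖∅ = {S, N, E}
∂A = {S, N, E} minus {S, E} = {N}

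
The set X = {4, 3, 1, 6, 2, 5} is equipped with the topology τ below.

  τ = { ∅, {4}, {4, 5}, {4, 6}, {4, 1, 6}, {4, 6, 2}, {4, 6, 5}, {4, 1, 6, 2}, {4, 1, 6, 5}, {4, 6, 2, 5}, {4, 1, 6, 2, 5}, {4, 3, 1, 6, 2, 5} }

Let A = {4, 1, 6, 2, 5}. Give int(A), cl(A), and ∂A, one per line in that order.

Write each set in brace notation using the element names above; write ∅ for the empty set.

int(A) = {4, 1, 6, 2, 5}
cl(A)  = {4, 3, 1, 6, 2, 5}
∂A     = {3}

open subsets of A: ∅, {4}, {4, 5}, {4, 6}, {4, 6, 2}, {4, 6, 5}, {4, 1, 6}, {4, 6, 2, 5}, {4, 1, 6, 5}, {4, 1, 6, 2}, {4, 1, 6, 2, 5}; so int(A) = {4, 1, 6, 2, 5}
closure: X∖int(X∖A) = X∖∅ = {4, 3, 1, 6, 2, 5}
∂A = {4, 3, 1, 6, 2, 5} minus {4, 1, 6, 2, 5} = {3}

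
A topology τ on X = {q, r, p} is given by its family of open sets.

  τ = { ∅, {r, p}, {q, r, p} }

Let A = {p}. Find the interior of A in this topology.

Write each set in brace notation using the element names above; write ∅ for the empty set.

interior: largest open inside A is ∅ (from ∅)

∅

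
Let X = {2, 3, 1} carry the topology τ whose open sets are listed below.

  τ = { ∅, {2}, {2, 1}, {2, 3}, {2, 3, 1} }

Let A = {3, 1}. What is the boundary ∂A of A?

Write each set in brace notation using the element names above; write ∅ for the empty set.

opens ⊆ A: ∅; union → int = ∅
complement {2}; its interior {2}; cl(A) = X∖{2} = {3, 1}
boundary = {3, 1} ∖ ∅ = {3, 1}

{3, 1}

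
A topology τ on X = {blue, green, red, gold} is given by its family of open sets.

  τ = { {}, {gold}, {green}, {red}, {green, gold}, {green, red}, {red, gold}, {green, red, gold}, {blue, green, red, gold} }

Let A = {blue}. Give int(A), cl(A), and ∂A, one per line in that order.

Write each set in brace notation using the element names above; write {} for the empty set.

int(A) = {}
cl(A)  = {blue}
∂A     = {blue}

interior: largest open inside A is {} (from {})
cl via duality: int({green, red, gold}) = {green, red, gold}, so X∖{green, red, gold} = {blue}
cl∖int = {blue}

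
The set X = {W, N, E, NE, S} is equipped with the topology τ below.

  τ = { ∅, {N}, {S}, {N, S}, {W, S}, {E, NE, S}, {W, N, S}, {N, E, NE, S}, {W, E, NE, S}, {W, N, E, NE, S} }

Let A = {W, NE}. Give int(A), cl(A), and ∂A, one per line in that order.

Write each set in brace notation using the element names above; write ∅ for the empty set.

opens ⊆ A: ∅; union → int = ∅
complement {N, E, S}; its interior {N, S}; cl(A) = X∖{N, S} = {W, E, NE}
boundary = {W, E, NE} ∖ ∅ = {W, E, NE}

int(A) = ∅
cl(A)  = {W, E, NE}
∂A     = {W, E, NE}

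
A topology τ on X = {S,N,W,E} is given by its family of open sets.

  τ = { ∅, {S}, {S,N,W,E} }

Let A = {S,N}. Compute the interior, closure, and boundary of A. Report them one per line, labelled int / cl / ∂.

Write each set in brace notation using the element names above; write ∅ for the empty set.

int(A) = {S}
cl(A)  = {S,N,W,E}
∂A     = {N,W,E}

interior: largest open inside A is {S} (from ∅, {S})
cl via duality: int({W,E}) = ∅, so X∖∅ = {S,N,W,E}
cl∖int = {N,W,E}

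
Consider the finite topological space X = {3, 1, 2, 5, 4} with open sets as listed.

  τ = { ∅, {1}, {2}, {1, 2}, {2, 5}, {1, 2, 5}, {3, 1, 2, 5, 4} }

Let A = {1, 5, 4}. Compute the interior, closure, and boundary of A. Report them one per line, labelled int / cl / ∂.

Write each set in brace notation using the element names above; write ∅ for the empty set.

int(A) = {1}
cl(A)  = {3, 1, 5, 4}
∂A     = {3, 5, 4}

interior: largest open inside A is {1} (from ∅, {1})
cl via duality: int({3, 2}) = {2}, so X∖{2} = {3, 1, 5, 4}
cl∖int = {3, 5, 4}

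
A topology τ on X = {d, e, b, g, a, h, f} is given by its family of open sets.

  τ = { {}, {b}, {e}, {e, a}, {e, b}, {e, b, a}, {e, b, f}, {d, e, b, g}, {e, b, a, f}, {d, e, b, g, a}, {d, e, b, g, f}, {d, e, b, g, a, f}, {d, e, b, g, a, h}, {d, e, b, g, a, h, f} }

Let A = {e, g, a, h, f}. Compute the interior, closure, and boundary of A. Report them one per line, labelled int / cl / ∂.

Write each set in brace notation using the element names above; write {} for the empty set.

int(A) = {e, a}
cl(A)  = {d, e, g, a, h, f}
∂A     = {d, g, h, f}

open subsets of A: {}, {e}, {e, a}; so int(A) = {e, a}
closure: X∖int(X∖A) = X∖{b} = {d, e, g, a, h, f}
∂A = {d, e, g, a, h, f} minus {e, a} = {d, g, h, f}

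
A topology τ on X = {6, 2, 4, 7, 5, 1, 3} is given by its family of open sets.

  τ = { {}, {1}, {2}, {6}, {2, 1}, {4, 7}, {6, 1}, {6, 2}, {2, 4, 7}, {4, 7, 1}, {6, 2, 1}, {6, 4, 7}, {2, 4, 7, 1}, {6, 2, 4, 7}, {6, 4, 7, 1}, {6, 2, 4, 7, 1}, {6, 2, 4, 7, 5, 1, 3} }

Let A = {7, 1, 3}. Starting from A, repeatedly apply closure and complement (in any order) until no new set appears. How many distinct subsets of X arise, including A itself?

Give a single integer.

X∖A={6, 2, 4, 5}, int(X∖A)={6, 2}, hence cl(A)={4, 7, 5, 1, 3}
Orbit (k=closure, c=complement):
  1. A     = {7, 1, 3}
  2. kA    = {4, 7, 5, 1, 3}
  3. cA    = {6, 2, 4, 5}
  4. ckA   = {6, 2}
  5. kcA   = {6, 2, 4, 7, 5, 3}
  6. kckA  = {6, 2, 5, 3}
  7. ckcA  = {1}
  8. ckckA = {4, 7, 1}
  9. kckcA = {5, 1, 3}
  10. ckckcA = {6, 2, 4, 7}
(closed under both — stop)

10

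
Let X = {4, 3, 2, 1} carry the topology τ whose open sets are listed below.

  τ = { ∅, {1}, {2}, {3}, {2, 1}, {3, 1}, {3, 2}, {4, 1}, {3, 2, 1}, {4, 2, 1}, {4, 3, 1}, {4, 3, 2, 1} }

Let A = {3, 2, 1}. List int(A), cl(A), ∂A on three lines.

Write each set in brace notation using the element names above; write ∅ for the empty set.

interior: largest open inside A is {3, 2, 1} (from ∅, {2}, {3}, {1}, {2, 1}, {3, 1}, {3, 2}, {3, 2, 1})
cl via duality: int({4}) = ∅, so X∖∅ = {4, 3, 2, 1}
cl∖int = {4}

int(A) = {3, 2, 1}
cl(A)  = {4, 3, 2, 1}
∂A     = {4}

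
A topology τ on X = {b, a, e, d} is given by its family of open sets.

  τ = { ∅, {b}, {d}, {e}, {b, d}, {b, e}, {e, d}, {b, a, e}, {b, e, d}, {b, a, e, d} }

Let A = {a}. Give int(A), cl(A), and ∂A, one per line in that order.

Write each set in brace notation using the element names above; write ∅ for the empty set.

open subsets of A: ∅; so int(A) = ∅
closure: X∖int(X∖A) = X∖{b, e, d} = {a}
∂A = {a} minus ∅ = {a}

int(A) = ∅
cl(A)  = {a}
∂A     = {a}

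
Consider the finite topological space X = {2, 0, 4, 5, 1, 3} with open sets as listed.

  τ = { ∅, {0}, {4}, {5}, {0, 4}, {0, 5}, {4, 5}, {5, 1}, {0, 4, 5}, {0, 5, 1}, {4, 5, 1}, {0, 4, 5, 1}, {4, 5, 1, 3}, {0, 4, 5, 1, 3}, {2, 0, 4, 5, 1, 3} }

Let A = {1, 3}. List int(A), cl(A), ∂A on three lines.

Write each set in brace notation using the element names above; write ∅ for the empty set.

U open, U⊆A: ∅. int(A) = ⋃ = ∅
X∖A={2, 0, 4, 5}, int(X∖A)={0, 4, 5}, hence cl(A)={2, 1, 3}
∂A: remove int from cl → {2, 1, 3}

int(A) = ∅
cl(A)  = {2, 1, 3}
∂A     = {2, 1, 3}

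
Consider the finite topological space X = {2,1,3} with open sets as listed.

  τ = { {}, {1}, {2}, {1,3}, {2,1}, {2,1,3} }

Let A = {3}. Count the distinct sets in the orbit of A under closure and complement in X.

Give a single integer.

4

closure: X∖int(X∖A) = X∖{2,1} = {3}
Let k=closure and c=complement:
  1. A     = {3}
  2. cA    = {2,1}
  3. kcA   = {2,1,3}
  4. ckcA  = {}
— saturated at 4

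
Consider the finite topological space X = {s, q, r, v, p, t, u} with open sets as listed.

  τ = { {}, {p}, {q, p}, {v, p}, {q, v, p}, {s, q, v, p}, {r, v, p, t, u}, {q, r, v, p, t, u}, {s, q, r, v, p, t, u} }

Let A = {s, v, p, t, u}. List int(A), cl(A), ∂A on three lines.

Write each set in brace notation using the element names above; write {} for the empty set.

interior: largest open inside A is {v, p} (from {}, {p}, {v, p})
cl via duality: int({q, r}) = {}, so X∖{} = {s, q, r, v, p, t, u}
cl∖int = {s, q, r, t, u}

int(A) = {v, p}
cl(A)  = {s, q, r, v, p, t, u}
∂A     = {s, q, r, t, u}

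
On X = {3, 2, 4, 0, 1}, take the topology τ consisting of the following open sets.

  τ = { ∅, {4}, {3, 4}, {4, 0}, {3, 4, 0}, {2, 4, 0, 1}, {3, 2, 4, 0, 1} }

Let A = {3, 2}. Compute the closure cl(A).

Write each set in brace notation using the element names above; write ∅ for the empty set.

closure: X∖int(X∖A) = X∖{4, 0} = {3, 2, 1}

{3, 2, 1}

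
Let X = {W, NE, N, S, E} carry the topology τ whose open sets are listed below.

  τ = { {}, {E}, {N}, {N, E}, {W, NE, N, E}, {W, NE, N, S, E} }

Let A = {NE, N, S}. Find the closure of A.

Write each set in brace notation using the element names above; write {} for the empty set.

closure: X∖int(X∖A) = X∖{E} = {W, NE, N, S}

{W, NE, N, S}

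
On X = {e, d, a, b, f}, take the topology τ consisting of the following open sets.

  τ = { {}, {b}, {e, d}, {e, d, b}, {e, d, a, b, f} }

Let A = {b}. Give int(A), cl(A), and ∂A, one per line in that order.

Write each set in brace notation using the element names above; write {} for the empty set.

int(A) = {b}
cl(A)  = {a, b, f}
∂A     = {a, f}

opens ⊆ A: {}, {b}; union → int = {b}
complement {e, d, a, f}; its interior {e, d}; cl(A) = X∖{e, d} = {a, b, f}
boundary = {a, b, f} ∖ {b} = {a, f}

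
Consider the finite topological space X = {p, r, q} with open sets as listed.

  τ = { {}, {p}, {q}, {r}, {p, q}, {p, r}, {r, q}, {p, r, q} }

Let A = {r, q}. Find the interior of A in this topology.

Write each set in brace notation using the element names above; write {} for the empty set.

interior: largest open inside A is {r, q} (from {}, {q}, {r}, {r, q})

{r, q}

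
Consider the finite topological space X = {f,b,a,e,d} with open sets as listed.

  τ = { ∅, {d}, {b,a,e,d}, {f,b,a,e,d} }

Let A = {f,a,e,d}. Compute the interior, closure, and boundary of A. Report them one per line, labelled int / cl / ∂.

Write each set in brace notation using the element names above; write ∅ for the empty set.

int(A) = {d}
cl(A)  = {f,b,a,e,d}
∂A     = {f,b,a,e}

open subsets of A: ∅, {d}; so int(A) = {d}
closure: X∖int(X∖A) = X∖∅ = {f,b,a,e,d}
∂A = {f,b,a,e,d} minus {d} = {f,b,a,e}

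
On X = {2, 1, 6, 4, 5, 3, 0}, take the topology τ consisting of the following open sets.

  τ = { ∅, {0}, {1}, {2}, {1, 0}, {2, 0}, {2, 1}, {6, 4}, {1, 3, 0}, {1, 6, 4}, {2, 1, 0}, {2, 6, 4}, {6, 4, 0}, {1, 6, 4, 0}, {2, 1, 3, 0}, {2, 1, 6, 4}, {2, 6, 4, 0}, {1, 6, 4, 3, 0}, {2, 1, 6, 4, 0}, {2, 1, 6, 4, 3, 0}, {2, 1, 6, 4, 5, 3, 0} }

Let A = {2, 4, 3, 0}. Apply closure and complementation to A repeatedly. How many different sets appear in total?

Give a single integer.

10

cl via duality: int({1, 6, 5}) = {1}, so X∖{1} = {2, 6, 4, 5, 3, 0}
Write k for closure, c for complement:
  1. A     = {2, 4, 3, 0}
  2. kA    = {2, 6, 4, 5, 3, 0}
  3. cA    = {1, 6, 5}
  4. ckA   = {1}
  5. kcA   = {1, 6, 4, 5, 3}
  6. kckA  = {1, 5, 3}
  7. ckcA  = {2, 0}
  8. ckckA = {2, 6, 4, 0}
  9. kckcA = {2, 5, 3, 0}
  10. ckckcA = {1, 6, 4}
applying k or c yields no new set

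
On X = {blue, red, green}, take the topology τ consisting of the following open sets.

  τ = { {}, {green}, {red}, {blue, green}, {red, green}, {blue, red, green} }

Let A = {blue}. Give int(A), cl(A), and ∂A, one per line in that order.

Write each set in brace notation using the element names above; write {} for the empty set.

int(A) = {}
cl(A)  = {blue}
∂A     = {blue}

interior: largest open inside A is {} (from {})
cl via duality: int({red, green}) = {red, green}, so X∖{red, green} = {blue}
cl∖int = {blue}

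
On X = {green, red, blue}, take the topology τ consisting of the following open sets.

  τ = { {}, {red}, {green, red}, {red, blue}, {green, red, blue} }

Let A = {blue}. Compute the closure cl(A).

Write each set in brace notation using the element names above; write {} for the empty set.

{blue}

closure: X∖int(X∖A) = X∖{green, red} = {blue}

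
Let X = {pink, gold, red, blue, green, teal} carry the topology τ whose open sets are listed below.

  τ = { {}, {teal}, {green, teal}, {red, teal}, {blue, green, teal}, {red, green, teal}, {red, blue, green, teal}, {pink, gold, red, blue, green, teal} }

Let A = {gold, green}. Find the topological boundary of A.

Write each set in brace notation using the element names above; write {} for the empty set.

{pink, gold, blue, green}

opens ⊆ A: {}; union → int = {}
complement {pink, red, blue, teal}; its interior {red, teal}; cl(A) = X∖{red, teal} = {pink, gold, blue, green}
boundary = {pink, gold, blue, green} ∖ {} = {pink, gold, blue, green}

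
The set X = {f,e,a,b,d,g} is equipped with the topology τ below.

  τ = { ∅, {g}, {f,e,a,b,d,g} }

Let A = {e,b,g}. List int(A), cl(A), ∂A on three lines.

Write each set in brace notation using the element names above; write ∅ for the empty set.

int(A) = {g}
cl(A)  = {f,e,a,b,d,g}
∂A     = {f,e,a,b,d}

opens ⊆ A: ∅, {g}; union → int = {g}
complement {f,a,d}; its interior ∅; cl(A) = X∖∅ = {f,e,a,b,d,g}
boundary = {f,e,a,b,d,g} ∖ {g} = {f,e,a,b,d}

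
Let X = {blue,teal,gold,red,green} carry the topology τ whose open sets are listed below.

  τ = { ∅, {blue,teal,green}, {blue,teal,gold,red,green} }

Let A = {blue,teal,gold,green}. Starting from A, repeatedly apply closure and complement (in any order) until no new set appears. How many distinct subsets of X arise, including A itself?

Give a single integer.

6

X∖A={red}, int(X∖A)=∅, hence cl(A)={blue,teal,gold,red,green}
Orbit (k=closure, c=complement):
  1. A     = {blue,teal,gold,green}
  2. kA    = {blue,teal,gold,red,green}
  3. cA    = {red}
  4. ckA   = ∅
  5. kcA   = {gold,red}
  6. ckcA  = {blue,teal,green}
(closed under both — stop)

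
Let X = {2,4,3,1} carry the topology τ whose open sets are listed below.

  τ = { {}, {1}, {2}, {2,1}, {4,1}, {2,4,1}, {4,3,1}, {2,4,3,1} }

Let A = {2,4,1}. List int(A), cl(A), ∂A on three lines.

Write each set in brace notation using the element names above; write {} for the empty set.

opens ⊆ A: {}, {2}, {1}, {2,1}, {4,1}, {2,4,1}; union → int = {2,4,1}
complement {3}; its interior {}; cl(A) = X∖{} = {2,4,3,1}
boundary = {2,4,3,1} ∖ {2,4,1} = {3}

int(A) = {2,4,1}
cl(A)  = {2,4,3,1}
∂A     = {3}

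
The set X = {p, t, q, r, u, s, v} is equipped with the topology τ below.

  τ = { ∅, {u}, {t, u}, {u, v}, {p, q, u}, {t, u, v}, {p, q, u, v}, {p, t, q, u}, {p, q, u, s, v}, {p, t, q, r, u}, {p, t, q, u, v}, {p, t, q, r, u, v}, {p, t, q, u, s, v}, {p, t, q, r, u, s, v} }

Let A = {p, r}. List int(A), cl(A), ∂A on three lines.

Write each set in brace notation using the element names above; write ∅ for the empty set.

int(A) = ∅
cl(A)  = {p, q, r, s}
∂A     = {p, q, r, s}

U open, U⊆A: ∅. int(A) = ⋃ = ∅
X∖A={t, q, u, s, v}, int(X∖A)={t, u, v}, hence cl(A)={p, q, r, s}
∂A: remove int from cl → {p, q, r, s}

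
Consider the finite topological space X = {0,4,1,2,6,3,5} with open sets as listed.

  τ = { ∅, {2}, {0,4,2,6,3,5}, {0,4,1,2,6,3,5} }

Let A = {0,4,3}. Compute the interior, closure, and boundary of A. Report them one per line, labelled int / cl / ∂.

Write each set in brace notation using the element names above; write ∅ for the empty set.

interior: largest open inside A is ∅ (from ∅)
cl via duality: int({1,2,6,5}) = {2}, so X∖{2} = {0,4,1,6,3,5}
cl∖int = {0,4,1,6,3,5}

int(A) = ∅
cl(A)  = {0,4,1,6,3,5}
∂A     = {0,4,1,6,3,5}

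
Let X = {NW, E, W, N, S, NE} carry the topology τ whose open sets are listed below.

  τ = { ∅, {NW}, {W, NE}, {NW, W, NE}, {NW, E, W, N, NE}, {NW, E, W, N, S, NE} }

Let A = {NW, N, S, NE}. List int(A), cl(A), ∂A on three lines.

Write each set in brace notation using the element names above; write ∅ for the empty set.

int(A) = {NW}
cl(A)  = {NW, E, W, N, S, NE}
∂A     = {E, W, N, S, NE}

U open, U⊆A: ∅, {NW}. int(A) = ⋃ = {NW}
X∖A={E, W}, int(X∖A)=∅, hence cl(A)={NW, E, W, N, S, NE}
∂A: remove int from cl → {E, W, N, S, NE}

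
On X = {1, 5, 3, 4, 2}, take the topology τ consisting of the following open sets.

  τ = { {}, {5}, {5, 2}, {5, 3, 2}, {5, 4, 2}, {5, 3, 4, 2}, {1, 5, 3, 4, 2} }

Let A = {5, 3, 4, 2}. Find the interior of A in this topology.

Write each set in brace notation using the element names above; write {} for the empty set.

open subsets of A: {}, {5}, {5, 2}, {5, 3, 2}, {5, 4, 2}, {5, 3, 4, 2}; so int(A) = {5, 3, 4, 2}

{5, 3, 4, 2}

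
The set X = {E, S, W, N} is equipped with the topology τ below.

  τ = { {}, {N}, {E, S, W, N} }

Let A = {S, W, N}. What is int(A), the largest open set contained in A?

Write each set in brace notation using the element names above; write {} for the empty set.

opens ⊆ A: {}, {N}; union → int = {N}

{N}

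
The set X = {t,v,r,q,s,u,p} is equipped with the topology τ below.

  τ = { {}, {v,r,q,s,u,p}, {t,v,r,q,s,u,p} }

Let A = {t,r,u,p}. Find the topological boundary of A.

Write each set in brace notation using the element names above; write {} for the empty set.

{t,v,r,q,s,u,p}

opens ⊆ A: {}; union → int = {}
complement {v,q,s}; its interior {}; cl(A) = X∖{} = {t,v,r,q,s,u,p}
boundary = {t,v,r,q,s,u,p} ∖ {} = {t,v,r,q,s,u,p}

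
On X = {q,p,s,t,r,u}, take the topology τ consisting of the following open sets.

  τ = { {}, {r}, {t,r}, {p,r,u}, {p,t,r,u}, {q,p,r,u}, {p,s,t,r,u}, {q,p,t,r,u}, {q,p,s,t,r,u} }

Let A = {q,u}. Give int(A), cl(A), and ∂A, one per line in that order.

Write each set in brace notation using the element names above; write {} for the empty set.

U open, U⊆A: {}. int(A) = ⋃ = {}
X∖A={p,s,t,r}, int(X∖A)={t,r}, hence cl(A)={q,p,s,u}
∂A: remove int from cl → {q,p,s,u}

int(A) = {}
cl(A)  = {q,p,s,u}
∂A     = {q,p,s,u}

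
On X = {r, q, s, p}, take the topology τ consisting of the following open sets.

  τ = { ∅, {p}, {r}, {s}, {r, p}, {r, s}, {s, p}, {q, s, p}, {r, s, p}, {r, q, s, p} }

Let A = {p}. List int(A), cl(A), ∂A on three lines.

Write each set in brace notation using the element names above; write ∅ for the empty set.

open subsets of A: ∅, {p}; so int(A) = {p}
closure: X∖int(X∖A) = X∖{r, s} = {q, p}
∂A = {q, p} minus {p} = {q}

int(A) = {p}
cl(A)  = {q, p}
∂A     = {q}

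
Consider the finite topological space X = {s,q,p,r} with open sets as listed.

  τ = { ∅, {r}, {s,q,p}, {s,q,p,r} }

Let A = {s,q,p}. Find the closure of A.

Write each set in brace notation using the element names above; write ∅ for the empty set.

X∖A={r}, int(X∖A)={r}, hence cl(A)={s,q,p}

{s,q,p}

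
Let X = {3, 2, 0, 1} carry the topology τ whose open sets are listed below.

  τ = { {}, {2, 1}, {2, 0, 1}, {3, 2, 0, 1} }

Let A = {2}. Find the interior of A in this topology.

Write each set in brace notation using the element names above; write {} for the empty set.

{}

open subsets of A: {}; so int(A) = {}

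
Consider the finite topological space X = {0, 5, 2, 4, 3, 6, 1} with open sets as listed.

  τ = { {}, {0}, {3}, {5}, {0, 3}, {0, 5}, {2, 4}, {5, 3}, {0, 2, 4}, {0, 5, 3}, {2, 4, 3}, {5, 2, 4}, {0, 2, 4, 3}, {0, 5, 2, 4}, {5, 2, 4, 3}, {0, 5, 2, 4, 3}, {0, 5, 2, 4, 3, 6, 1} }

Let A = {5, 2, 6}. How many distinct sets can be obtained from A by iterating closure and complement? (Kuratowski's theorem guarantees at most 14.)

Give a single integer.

10

closure: X∖int(X∖A) = X∖{0, 3} = {5, 2, 4, 6, 1}
Let k=closure and c=complement:
  1. A     = {5, 2, 6}
  2. kA    = {5, 2, 4, 6, 1}
  3. cA    = {0, 4, 3, 1}
  4. ckA   = {0, 3}
  5. kcA   = {0, 2, 4, 3, 6, 1}
  6. kckA  = {0, 3, 6, 1}
  7. ckcA  = {5}
  8. ckckA = {5, 2, 4}
  9. kckcA = {5, 6, 1}
  10. ckckcA = {0, 2, 4, 3}
— saturated at 10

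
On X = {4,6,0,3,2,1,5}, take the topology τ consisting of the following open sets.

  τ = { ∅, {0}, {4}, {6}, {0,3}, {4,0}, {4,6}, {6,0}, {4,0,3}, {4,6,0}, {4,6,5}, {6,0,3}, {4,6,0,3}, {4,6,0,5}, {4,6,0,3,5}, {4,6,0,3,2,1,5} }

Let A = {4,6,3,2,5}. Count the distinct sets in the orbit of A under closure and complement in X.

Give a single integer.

8

cl via duality: int({0,1}) = {0}, so X∖{0} = {4,6,3,2,1,5}
Write k for closure, c for complement:
  1. A     = {4,6,3,2,5}
  2. kA    = {4,6,3,2,1,5}
  3. cA    = {0,1}
  4. ckA   = {0}
  5. kcA   = {0,3,2,1}
  6. ckcA  = {4,6,5}
  7. kckcA = {4,6,2,1,5}
  8. ckckcA = {0,3}
applying k or c yields no new set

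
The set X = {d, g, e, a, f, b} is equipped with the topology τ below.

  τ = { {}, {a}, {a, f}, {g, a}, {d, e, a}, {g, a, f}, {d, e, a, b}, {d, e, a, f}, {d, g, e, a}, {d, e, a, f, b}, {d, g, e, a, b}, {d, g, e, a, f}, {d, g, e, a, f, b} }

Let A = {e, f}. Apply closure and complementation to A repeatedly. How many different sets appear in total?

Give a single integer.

complement {d, g, a, b}; its interior {g, a}; cl(A) = X∖{g, a} = {d, e, f, b}
With k = closure, c = complement:
  1. A     = {e, f}
  2. kA    = {d, e, f, b}
  3. cA    = {d, g, a, b}
  4. ckA   = {g, a}
  5. kcA   = {d, g, e, a, f, b}
  6. ckcA  = {}
k, c of each give nothing new

6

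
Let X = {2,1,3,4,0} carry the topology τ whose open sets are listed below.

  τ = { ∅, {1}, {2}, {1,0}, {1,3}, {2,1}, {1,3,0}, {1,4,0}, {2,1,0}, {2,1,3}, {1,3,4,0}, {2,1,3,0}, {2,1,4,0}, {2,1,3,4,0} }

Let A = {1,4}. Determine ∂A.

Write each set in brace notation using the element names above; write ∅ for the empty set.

{3,4,0}

opens ⊆ A: ∅, {1}; union → int = {1}
complement {2,3,0}; its interior {2}; cl(A) = X∖{2} = {1,3,4,0}
boundary = {1,3,4,0} ∖ {1} = {3,4,0}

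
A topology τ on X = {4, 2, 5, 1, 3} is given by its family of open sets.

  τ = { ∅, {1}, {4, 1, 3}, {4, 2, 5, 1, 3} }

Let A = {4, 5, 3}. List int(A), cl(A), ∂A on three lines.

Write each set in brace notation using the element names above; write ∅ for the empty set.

int(A) = ∅
cl(A)  = {4, 2, 5, 3}
∂A     = {4, 2, 5, 3}

interior: largest open inside A is ∅ (from ∅)
cl via duality: int({2, 1}) = {1}, so X∖{1} = {4, 2, 5, 3}
cl∖int = {4, 2, 5, 3}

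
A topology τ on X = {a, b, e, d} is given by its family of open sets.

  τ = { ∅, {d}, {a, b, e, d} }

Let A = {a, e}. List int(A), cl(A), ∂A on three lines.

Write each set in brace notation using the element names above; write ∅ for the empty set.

open subsets of A: ∅; so int(A) = ∅
closure: X∖int(X∖A) = X∖{d} = {a, b, e}
∂A = {a, b, e} minus ∅ = {a, b, e}

int(A) = ∅
cl(A)  = {a, b, e}
∂A     = {a, b, e}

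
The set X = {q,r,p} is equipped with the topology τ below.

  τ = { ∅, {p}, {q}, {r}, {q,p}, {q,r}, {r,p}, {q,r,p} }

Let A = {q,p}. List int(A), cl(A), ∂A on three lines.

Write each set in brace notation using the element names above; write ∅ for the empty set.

int(A) = {q,p}
cl(A)  = {q,p}
∂A     = ∅

interior: largest open inside A is {q,p} (from ∅, {q}, {p}, {q,p})
cl via duality: int({r}) = {r}, so X∖{r} = {q,p}
cl∖int = ∅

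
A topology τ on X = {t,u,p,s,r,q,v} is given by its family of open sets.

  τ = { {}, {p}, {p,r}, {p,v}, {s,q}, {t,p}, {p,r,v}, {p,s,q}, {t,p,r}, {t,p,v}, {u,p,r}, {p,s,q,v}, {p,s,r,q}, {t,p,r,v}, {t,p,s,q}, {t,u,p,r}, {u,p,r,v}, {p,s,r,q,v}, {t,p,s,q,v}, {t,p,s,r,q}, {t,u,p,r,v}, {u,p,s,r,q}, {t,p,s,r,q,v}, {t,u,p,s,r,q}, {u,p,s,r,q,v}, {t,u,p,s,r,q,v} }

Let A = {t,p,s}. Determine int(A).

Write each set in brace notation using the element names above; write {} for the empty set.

opens ⊆ A: {}, {p}, {t,p}; union → int = {t,p}

{t,p}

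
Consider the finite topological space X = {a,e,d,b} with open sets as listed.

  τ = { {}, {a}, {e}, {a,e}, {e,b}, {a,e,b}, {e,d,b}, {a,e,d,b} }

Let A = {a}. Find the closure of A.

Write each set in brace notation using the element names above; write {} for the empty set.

{a}

closure: X∖int(X∖A) = X∖{e,d,b} = {a}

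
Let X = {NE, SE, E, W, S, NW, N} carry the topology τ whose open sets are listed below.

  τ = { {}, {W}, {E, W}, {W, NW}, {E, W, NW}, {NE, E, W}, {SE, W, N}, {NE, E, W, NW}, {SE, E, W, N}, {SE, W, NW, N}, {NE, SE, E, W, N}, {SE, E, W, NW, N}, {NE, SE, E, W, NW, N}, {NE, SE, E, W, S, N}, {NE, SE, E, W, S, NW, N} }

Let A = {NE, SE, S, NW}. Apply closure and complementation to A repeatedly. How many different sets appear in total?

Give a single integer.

closure: X∖int(X∖A) = X∖{E, W} = {NE, SE, S, NW, N}
Let k=closure and c=complement:
  1. A     = {NE, SE, S, NW}
  2. kA    = {NE, SE, S, NW, N}
  3. cA    = {E, W, N}
  4. ckA   = {E, W}
  5. kcA   = {NE, SE, E, W, S, NW, N}
  6. ckcA  = {}
— saturated at 6

6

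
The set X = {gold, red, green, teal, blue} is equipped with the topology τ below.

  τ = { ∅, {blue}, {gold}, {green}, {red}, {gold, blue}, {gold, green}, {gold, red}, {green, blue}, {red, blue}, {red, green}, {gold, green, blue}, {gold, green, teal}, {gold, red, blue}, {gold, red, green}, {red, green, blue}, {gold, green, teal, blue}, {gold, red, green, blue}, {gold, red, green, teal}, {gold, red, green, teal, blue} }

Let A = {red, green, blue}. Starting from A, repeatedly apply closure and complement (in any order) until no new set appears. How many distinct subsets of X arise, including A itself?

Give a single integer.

closure: X∖int(X∖A) = X∖{gold} = {red, green, teal, blue}
Let k=closure and c=complement:
  1. A     = {red, green, blue}
  2. kA    = {red, green, teal, blue}
  3. cA    = {gold, teal}
  4. ckA   = {gold}
— saturated at 4

4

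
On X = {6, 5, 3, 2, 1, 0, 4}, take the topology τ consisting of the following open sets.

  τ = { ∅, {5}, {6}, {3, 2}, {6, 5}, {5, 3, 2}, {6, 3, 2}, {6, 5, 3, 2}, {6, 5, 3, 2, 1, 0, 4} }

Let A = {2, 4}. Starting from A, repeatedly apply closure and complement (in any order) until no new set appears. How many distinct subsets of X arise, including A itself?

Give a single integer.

X∖A={6, 5, 3, 1, 0}, int(X∖A)={6, 5}, hence cl(A)={3, 2, 1, 0, 4}
Orbit (k=closure, c=complement):
  1. A     = {2, 4}
  2. kA    = {3, 2, 1, 0, 4}
  3. cA    = {6, 5, 3, 1, 0}
  4. ckA   = {6, 5}
  5. kcA   = {6, 5, 3, 2, 1, 0, 4}
  6. kckA  = {6, 5, 1, 0, 4}
  7. ckcA  = ∅
  8. ckckA = {3, 2}
(closed under both — stop)

8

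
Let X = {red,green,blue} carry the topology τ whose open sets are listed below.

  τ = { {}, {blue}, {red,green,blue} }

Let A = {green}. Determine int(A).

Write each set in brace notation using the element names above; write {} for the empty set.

U open, U⊆A: {}. int(A) = ⋃ = {}

{}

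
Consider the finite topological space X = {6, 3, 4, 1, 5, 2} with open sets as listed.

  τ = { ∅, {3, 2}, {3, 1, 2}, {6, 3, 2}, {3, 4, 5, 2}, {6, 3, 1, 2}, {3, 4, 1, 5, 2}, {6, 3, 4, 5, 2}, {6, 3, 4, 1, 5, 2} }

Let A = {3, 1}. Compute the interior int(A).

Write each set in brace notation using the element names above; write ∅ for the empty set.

opens ⊆ A: ∅; union → int = ∅

∅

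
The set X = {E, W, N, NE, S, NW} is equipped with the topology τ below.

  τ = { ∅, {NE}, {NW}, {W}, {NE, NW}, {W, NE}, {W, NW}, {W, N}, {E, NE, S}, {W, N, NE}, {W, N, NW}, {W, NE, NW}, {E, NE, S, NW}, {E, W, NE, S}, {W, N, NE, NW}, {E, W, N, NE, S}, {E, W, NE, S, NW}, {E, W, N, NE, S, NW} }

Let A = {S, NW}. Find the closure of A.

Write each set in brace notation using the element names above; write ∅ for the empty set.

X∖A={E, W, N, NE}, int(X∖A)={W, N, NE}, hence cl(A)={E, S, NW}

{E, S, NW}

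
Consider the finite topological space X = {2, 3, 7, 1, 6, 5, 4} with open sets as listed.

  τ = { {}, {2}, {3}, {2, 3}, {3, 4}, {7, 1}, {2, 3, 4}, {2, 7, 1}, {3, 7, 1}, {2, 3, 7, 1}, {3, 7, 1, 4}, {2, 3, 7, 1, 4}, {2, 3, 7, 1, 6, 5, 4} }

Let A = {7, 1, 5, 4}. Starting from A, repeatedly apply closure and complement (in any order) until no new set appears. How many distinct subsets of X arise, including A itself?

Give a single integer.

8

cl via duality: int({2, 3, 6}) = {2, 3}, so X∖{2, 3} = {7, 1, 6, 5, 4}
Write k for closure, c for complement:
  1. A     = {7, 1, 5, 4}
  2. kA    = {7, 1, 6, 5, 4}
  3. cA    = {2, 3, 6}
  4. ckA   = {2, 3}
  5. kcA   = {2, 3, 6, 5, 4}
  6. ckcA  = {7, 1}
  7. kckcA = {7, 1, 6, 5}
  8. ckckcA = {2, 3, 4}
applying k or c yields no new set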